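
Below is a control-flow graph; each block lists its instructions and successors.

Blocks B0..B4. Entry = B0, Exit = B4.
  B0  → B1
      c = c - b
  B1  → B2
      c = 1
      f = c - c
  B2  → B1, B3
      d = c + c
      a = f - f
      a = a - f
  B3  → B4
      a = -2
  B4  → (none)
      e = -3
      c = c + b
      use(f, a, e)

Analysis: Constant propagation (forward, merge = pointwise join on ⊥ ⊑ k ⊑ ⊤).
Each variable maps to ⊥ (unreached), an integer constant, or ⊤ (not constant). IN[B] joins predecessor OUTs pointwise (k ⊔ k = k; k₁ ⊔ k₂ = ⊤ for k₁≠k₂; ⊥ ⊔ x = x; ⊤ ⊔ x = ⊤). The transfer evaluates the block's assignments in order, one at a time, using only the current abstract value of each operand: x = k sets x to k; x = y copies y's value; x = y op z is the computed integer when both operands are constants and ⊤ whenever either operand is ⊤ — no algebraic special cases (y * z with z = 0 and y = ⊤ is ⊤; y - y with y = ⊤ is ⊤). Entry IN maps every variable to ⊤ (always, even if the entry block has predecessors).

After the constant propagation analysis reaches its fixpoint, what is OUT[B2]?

Answer: {a: 0, b: ⊤, c: 1, d: 2, e: ⊤, f: 0}

Derivation:
Converged values:
  B0: | IN=(all ⊤) | OUT=(all ⊤)
  B1: | IN=(all ⊤) | OUT={c:1, f:0; rest ⊤}
  B2: | IN={c:1, f:0; rest ⊤} | OUT={a:0, c:1, d:2, f:0; rest ⊤}
  B3: | IN={a:0, c:1, d:2, f:0; rest ⊤} | OUT={a:-2, c:1, d:2, f:0; rest ⊤}
  B4: | IN={a:-2, c:1, d:2, f:0; rest ⊤} | OUT={a:-2, d:2, e:-3, f:0; rest ⊤}

Merge at B2: IN[B2] = OUT[B1] = {a: ⊤, b: ⊤, c: 1, d: ⊤, e: ⊤, f: 0}
Applying B2's transfer function to that IN value gives OUT[B2] (row B2 above).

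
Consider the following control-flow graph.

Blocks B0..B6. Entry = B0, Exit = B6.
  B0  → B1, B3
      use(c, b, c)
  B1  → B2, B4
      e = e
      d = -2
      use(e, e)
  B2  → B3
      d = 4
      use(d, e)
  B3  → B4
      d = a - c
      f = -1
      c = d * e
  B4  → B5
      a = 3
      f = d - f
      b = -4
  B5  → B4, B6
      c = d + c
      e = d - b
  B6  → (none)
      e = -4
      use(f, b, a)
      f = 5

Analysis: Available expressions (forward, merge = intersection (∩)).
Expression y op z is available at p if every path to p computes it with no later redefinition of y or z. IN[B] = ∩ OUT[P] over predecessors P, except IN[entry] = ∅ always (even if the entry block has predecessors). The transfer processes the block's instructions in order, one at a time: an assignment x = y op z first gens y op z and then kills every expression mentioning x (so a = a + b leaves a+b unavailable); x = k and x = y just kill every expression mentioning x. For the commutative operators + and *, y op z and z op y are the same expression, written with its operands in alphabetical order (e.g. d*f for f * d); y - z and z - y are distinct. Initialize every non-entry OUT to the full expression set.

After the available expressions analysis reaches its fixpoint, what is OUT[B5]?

Converged values:
  B0: | IN={} | OUT={}
  B1: | IN={} | OUT={}
  B2: | IN={} | OUT={}
  B3: | IN={} | OUT={d*e}
  B4: | IN={} | OUT={}
  B5: | IN={} | OUT={d-b}
  B6: | IN={d-b} | OUT={d-b}

Merge at B5: IN[B5] = OUT[B4] = {}
Applying B5's transfer function to that IN value gives OUT[B5] (row B5 above).

Answer: {d-b}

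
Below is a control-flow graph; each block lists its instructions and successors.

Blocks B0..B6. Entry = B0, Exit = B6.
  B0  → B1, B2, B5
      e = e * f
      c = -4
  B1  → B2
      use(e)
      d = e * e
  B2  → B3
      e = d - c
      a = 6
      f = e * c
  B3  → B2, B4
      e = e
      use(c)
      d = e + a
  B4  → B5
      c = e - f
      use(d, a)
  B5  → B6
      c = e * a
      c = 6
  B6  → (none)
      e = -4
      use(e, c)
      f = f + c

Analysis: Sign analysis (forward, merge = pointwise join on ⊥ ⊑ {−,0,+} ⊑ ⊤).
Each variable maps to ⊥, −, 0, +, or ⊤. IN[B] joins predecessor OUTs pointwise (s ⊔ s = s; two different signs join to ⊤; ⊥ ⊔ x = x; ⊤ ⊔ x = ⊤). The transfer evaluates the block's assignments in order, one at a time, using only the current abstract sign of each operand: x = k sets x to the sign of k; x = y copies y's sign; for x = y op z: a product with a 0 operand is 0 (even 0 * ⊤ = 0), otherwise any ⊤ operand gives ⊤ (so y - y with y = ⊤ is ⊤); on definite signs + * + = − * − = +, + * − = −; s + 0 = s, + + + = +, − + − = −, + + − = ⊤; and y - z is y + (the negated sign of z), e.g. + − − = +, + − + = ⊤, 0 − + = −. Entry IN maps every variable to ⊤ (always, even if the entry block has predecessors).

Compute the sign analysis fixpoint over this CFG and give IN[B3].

Per-block solution:
  B0:   IN=(all ⊤)   OUT={c:-; rest ⊤}
  B1:   IN={c:-; rest ⊤}   OUT={c:-; rest ⊤}
  B2:   IN={c:-; rest ⊤}   OUT={a:+, c:-; rest ⊤}
  B3:   IN={a:+, c:-; rest ⊤}   OUT={a:+, c:-; rest ⊤}
  B4:   IN={a:+, c:-; rest ⊤}   OUT={a:+; rest ⊤}
  B5:   IN=(all ⊤)   OUT={c:+; rest ⊤}
  B6:   IN={c:+; rest ⊤}   OUT={c:+, e:-; rest ⊤}

Merge at B3: IN[B3] = OUT[B2] = {a: +, b: ⊤, c: -, d: ⊤, e: ⊤, f: ⊤}

Answer: {a: +, b: ⊤, c: -, d: ⊤, e: ⊤, f: ⊤}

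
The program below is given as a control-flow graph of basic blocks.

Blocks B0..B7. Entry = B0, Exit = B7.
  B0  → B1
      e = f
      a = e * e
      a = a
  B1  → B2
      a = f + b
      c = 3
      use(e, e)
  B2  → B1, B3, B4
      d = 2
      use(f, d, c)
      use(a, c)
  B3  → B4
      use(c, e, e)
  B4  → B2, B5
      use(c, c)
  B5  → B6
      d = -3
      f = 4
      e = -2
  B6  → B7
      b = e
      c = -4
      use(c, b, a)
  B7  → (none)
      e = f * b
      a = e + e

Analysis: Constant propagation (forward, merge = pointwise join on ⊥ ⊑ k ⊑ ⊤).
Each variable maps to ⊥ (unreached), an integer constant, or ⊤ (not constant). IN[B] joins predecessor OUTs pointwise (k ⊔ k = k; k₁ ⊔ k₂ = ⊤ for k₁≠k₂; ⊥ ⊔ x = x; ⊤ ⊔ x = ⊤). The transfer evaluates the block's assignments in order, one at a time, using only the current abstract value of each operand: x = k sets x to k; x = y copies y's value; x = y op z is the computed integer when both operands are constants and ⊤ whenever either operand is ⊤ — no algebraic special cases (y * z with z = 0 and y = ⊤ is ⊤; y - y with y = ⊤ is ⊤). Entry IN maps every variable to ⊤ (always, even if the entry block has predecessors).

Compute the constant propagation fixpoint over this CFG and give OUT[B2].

Answer: {a: ⊤, b: ⊤, c: 3, d: 2, e: ⊤, f: ⊤}

Trace:
Fixpoint table:
  B0:   IN=(all ⊤)   OUT=(all ⊤)
  B1:   IN=(all ⊤)   OUT={c:3; rest ⊤}
  B2:   IN={c:3; rest ⊤}   OUT={c:3, d:2; rest ⊤}
  B3:   IN={c:3, d:2; rest ⊤}   OUT={c:3, d:2; rest ⊤}
  B4:   IN={c:3, d:2; rest ⊤}   OUT={c:3, d:2; rest ⊤}
  B5:   IN={c:3, d:2; rest ⊤}   OUT={c:3, d:-3, e:-2, f:4; rest ⊤}
  B6:   IN={c:3, d:-3, e:-2, f:4; rest ⊤}   OUT={b:-2, c:-4, d:-3, e:-2, f:4; rest ⊤}
  B7:   IN={b:-2, c:-4, d:-3, e:-2, f:4; rest ⊤}   OUT={a:-16, b:-2, c:-4, d:-3, e:-8, f:4; rest ⊤}

Merge at B2: IN[B2] = OUT[B1] ⊔ OUT[B4] = {a: ⊤, b: ⊤, c: 3, d: ⊤, e: ⊤, f: ⊤}
Applying B2's transfer function to that IN value gives OUT[B2] (row B2 above).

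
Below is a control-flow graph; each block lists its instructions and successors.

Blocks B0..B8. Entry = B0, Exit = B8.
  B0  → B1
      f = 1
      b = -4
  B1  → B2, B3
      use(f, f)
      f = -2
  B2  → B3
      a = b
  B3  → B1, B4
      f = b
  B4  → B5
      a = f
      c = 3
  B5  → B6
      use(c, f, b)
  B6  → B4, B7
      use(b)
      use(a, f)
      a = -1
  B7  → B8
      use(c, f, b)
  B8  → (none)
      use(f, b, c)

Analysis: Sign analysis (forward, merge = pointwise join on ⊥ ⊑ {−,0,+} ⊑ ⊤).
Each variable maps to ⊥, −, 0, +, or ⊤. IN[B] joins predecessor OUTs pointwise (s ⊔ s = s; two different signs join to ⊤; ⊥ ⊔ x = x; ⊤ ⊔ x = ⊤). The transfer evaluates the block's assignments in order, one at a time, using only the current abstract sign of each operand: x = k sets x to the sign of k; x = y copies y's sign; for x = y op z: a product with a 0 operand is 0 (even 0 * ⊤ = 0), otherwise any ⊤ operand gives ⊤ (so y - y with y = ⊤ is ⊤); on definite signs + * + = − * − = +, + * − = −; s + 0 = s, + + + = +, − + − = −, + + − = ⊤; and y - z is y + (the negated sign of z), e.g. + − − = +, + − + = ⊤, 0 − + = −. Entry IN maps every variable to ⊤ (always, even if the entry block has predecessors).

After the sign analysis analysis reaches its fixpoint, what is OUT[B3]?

Per-block solution:
  B0:  IN=(all ⊤)  OUT={b:-, f:+; rest ⊤}
  B1:  IN={b:-; rest ⊤}  OUT={b:-, f:-; rest ⊤}
  B2:  IN={b:-, f:-; rest ⊤}  OUT={a:-, b:-, f:-; rest ⊤}
  B3:  IN={b:-, f:-; rest ⊤}  OUT={b:-, f:-; rest ⊤}
  B4:  IN={b:-, f:-; rest ⊤}  OUT={a:-, b:-, c:+, f:-; rest ⊤}
  B5:  IN={a:-, b:-, c:+, f:-; rest ⊤}  OUT={a:-, b:-, c:+, f:-; rest ⊤}
  B6:  IN={a:-, b:-, c:+, f:-; rest ⊤}  OUT={a:-, b:-, c:+, f:-; rest ⊤}
  B7:  IN={a:-, b:-, c:+, f:-; rest ⊤}  OUT={a:-, b:-, c:+, f:-; rest ⊤}
  B8:  IN={a:-, b:-, c:+, f:-; rest ⊤}  OUT={a:-, b:-, c:+, f:-; rest ⊤}

Merge at B3: IN[B3] = OUT[B1] ⊔ OUT[B2] = {a: ⊤, b: -, c: ⊤, d: ⊤, e: ⊤, f: -}
Applying B3's transfer function to that IN value gives OUT[B3] (row B3 above).

Answer: {a: ⊤, b: -, c: ⊤, d: ⊤, e: ⊤, f: -}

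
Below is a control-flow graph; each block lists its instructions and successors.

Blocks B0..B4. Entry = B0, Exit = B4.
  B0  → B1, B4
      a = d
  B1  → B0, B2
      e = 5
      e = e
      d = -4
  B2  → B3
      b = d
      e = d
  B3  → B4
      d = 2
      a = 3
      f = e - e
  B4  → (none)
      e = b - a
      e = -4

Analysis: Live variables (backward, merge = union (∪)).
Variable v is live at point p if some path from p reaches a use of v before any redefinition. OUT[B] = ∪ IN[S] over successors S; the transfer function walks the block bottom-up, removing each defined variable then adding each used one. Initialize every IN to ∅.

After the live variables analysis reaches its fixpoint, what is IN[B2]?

Converged values:
  B0:  IN={b, d}  OUT={a, b}
  B1:  IN={b}  OUT={b, d}
  B2:  IN={d}  OUT={b, e}
  B3:  IN={b, e}  OUT={a, b}
  B4:  IN={a, b}  OUT={}

Merge at B2: OUT[B2] = IN[B3] = {b, e}
Applying B2's transfer function to that OUT value gives IN[B2] (row B2 above).

Answer: {d}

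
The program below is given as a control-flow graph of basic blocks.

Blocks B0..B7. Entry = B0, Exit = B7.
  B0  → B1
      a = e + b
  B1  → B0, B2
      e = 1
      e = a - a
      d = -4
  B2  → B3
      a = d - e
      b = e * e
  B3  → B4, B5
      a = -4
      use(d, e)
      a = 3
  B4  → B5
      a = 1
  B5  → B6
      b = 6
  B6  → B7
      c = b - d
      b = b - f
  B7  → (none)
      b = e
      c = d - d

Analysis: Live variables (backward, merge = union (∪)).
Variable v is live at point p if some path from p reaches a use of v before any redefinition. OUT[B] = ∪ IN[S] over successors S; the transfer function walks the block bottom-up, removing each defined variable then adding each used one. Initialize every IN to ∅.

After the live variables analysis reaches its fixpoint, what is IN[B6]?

Per-block solution:
  B0:   IN={b, e, f}   OUT={a, b, f}
  B1:   IN={a, b, f}   OUT={b, d, e, f}
  B2:   IN={d, e, f}   OUT={d, e, f}
  B3:   IN={d, e, f}   OUT={d, e, f}
  B4:   IN={d, e, f}   OUT={d, e, f}
  B5:   IN={d, e, f}   OUT={b, d, e, f}
  B6:   IN={b, d, e, f}   OUT={d, e}
  B7:   IN={d, e}   OUT={}

Merge at B6: OUT[B6] = IN[B7] = {d, e}
Applying B6's transfer function to that OUT value gives IN[B6] (row B6 above).

Answer: {b, d, e, f}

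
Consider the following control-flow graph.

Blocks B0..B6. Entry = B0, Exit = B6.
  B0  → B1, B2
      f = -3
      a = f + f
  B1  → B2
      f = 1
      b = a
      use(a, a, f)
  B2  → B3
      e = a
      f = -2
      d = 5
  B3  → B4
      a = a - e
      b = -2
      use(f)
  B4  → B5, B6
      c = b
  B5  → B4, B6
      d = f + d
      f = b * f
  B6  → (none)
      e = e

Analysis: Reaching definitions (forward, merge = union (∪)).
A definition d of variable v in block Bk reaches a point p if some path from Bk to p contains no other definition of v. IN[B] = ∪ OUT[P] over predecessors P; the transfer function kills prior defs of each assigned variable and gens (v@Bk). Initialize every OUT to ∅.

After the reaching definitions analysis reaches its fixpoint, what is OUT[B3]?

Answer: {a@B3, b@B3, d@B2, e@B2, f@B2}

Working:
Per-block solution:
  B0:   IN={}   OUT={a@B0, f@B0}
  B1:   IN={a@B0, f@B0}   OUT={a@B0, b@B1, f@B1}
  B2:   IN={a@B0, b@B1, f@B0, f@B1}   OUT={a@B0, b@B1, d@B2, e@B2, f@B2}
  B3:   IN={a@B0, b@B1, d@B2, e@B2, f@B2}   OUT={a@B3, b@B3, d@B2, e@B2, f@B2}
  B4:   IN={a@B3, b@B3, c@B4, d@B2, d@B5, e@B2, f@B2, f@B5}   OUT={a@B3, b@B3, c@B4, d@B2, d@B5, e@B2, f@B2, f@B5}
  B5:   IN={a@B3, b@B3, c@B4, d@B2, d@B5, e@B2, f@B2, f@B5}   OUT={a@B3, b@B3, c@B4, d@B5, e@B2, f@B5}
  B6:   IN={a@B3, b@B3, c@B4, d@B2, d@B5, e@B2, f@B2, f@B5}   OUT={a@B3, b@B3, c@B4, d@B2, d@B5, e@B6, f@B2, f@B5}

Merge at B3: IN[B3] = OUT[B2] = {a@B0, b@B1, d@B2, e@B2, f@B2}
Applying B3's transfer function to that IN value gives OUT[B3] (row B3 above).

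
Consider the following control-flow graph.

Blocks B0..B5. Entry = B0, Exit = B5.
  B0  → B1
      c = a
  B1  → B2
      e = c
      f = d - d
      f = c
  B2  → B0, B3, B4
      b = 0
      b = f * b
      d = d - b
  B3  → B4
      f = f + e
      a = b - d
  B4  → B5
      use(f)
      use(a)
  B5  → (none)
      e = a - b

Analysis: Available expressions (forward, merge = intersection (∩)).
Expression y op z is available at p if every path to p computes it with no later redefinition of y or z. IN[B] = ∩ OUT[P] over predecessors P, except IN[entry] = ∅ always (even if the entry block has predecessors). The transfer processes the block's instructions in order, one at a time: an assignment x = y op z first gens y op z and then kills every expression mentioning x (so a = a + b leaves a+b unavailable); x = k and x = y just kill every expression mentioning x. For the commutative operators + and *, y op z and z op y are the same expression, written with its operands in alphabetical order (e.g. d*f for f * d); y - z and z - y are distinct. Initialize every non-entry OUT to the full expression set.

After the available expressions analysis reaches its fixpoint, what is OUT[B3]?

Answer: {b-d}

Trace:
Fixpoint table:
  B0:  IN={}  OUT={}
  B1:  IN={}  OUT={d-d}
  B2:  IN={d-d}  OUT={}
  B3:  IN={}  OUT={b-d}
  B4:  IN={}  OUT={}
  B5:  IN={}  OUT={a-b}

Merge at B3: IN[B3] = OUT[B2] = {}
Applying B3's transfer function to that IN value gives OUT[B3] (row B3 above).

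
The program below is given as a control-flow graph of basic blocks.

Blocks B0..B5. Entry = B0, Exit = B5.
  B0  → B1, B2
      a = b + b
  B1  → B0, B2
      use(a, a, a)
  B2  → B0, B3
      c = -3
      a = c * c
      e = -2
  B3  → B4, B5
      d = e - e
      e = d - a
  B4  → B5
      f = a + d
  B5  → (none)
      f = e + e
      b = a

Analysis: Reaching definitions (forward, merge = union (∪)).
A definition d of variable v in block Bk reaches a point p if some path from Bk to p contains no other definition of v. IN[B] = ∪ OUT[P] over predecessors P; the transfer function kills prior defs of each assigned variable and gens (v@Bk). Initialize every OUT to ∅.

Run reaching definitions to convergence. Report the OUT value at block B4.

Per-block solution:
  B0:  IN={a@B0, a@B2, c@B2, e@B2}  OUT={a@B0, c@B2, e@B2}
  B1:  IN={a@B0, c@B2, e@B2}  OUT={a@B0, c@B2, e@B2}
  B2:  IN={a@B0, c@B2, e@B2}  OUT={a@B2, c@B2, e@B2}
  B3:  IN={a@B2, c@B2, e@B2}  OUT={a@B2, c@B2, d@B3, e@B3}
  B4:  IN={a@B2, c@B2, d@B3, e@B3}  OUT={a@B2, c@B2, d@B3, e@B3, f@B4}
  B5:  IN={a@B2, c@B2, d@B3, e@B3, f@B4}  OUT={a@B2, b@B5, c@B2, d@B3, e@B3, f@B5}

Merge at B4: IN[B4] = OUT[B3] = {a@B2, c@B2, d@B3, e@B3}
Applying B4's transfer function to that IN value gives OUT[B4] (row B4 above).

Answer: {a@B2, c@B2, d@B3, e@B3, f@B4}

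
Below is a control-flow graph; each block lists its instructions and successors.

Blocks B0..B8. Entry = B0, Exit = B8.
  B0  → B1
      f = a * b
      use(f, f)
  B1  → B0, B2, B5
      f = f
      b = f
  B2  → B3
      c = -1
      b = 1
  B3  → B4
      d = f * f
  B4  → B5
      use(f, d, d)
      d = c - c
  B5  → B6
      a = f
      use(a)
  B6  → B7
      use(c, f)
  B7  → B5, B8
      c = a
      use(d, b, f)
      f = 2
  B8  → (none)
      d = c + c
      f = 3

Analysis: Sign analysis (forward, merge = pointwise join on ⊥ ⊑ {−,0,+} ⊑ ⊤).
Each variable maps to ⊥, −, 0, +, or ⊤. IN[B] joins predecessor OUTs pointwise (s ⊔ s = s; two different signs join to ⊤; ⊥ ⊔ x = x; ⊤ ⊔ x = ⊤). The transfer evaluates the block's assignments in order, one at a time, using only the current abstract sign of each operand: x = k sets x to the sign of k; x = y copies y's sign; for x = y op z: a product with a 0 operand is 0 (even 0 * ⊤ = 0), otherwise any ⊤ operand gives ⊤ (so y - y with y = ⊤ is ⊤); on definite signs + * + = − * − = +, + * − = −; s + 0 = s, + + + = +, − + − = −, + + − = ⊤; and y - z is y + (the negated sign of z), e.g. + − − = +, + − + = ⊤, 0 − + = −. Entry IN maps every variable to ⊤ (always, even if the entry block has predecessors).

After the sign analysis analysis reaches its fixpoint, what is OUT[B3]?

Per-block solution:
  B0: | IN=(all ⊤) | OUT=(all ⊤)
  B1: | IN=(all ⊤) | OUT=(all ⊤)
  B2: | IN=(all ⊤) | OUT={b:+, c:-; rest ⊤}
  B3: | IN={b:+, c:-; rest ⊤} | OUT={b:+, c:-; rest ⊤}
  B4: | IN={b:+, c:-; rest ⊤} | OUT={b:+, c:-; rest ⊤}
  B5: | IN=(all ⊤) | OUT=(all ⊤)
  B6: | IN=(all ⊤) | OUT=(all ⊤)
  B7: | IN=(all ⊤) | OUT={f:+; rest ⊤}
  B8: | IN={f:+; rest ⊤} | OUT={f:+; rest ⊤}

Merge at B3: IN[B3] = OUT[B2] = {a: ⊤, b: +, c: -, d: ⊤, e: ⊤, f: ⊤}
Applying B3's transfer function to that IN value gives OUT[B3] (row B3 above).

Answer: {a: ⊤, b: +, c: -, d: ⊤, e: ⊤, f: ⊤}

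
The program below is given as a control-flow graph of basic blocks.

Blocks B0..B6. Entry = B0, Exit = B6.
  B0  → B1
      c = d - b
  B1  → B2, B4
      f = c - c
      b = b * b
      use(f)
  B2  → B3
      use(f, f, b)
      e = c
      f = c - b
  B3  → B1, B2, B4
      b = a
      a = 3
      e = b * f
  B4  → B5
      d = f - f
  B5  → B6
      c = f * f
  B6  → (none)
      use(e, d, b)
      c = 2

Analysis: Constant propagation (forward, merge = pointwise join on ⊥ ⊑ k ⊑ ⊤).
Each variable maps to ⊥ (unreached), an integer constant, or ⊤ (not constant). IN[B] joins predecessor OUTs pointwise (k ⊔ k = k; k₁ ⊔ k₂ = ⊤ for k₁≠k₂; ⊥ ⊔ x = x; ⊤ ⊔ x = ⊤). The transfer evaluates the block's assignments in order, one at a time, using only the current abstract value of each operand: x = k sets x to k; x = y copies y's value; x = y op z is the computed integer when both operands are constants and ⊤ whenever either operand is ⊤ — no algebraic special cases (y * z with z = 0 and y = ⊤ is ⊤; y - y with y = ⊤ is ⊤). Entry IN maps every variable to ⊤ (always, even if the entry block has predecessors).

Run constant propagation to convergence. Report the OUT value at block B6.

Answer: {a: ⊤, b: ⊤, c: 2, d: ⊤, e: ⊤, f: ⊤}

Working:
Fixpoint table:
  B0: | IN=(all ⊤) | OUT=(all ⊤)
  B1: | IN=(all ⊤) | OUT=(all ⊤)
  B2: | IN=(all ⊤) | OUT=(all ⊤)
  B3: | IN=(all ⊤) | OUT={a:3; rest ⊤}
  B4: | IN=(all ⊤) | OUT=(all ⊤)
  B5: | IN=(all ⊤) | OUT=(all ⊤)
  B6: | IN=(all ⊤) | OUT={c:2; rest ⊤}

Merge at B6: IN[B6] = OUT[B5] = {a: ⊤, b: ⊤, c: ⊤, d: ⊤, e: ⊤, f: ⊤}
Applying B6's transfer function to that IN value gives OUT[B6] (row B6 above).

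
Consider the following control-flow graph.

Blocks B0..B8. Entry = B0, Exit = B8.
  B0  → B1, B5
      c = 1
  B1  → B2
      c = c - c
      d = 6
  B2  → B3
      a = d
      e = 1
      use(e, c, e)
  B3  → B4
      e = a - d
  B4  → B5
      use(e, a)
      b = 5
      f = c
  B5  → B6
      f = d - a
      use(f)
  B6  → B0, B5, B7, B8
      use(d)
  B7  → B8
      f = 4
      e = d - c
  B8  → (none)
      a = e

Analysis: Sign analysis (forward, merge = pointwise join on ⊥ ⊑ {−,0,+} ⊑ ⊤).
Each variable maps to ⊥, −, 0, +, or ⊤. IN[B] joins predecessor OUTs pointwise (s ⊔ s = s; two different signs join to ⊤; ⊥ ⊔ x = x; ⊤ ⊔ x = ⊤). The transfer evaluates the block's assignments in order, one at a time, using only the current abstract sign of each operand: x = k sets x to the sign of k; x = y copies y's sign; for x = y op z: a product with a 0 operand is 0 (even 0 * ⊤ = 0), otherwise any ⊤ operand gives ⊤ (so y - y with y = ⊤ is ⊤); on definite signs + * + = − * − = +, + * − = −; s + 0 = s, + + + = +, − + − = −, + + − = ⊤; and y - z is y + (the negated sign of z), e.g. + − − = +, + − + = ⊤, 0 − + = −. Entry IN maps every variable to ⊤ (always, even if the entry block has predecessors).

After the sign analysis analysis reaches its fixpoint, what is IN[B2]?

Answer: {a: ⊤, b: ⊤, c: ⊤, d: +, e: ⊤, f: ⊤}

Working:
Per-block solution:
  B0: | IN=(all ⊤) | OUT={c:+; rest ⊤}
  B1: | IN={c:+; rest ⊤} | OUT={d:+; rest ⊤}
  B2: | IN={d:+; rest ⊤} | OUT={a:+, d:+, e:+; rest ⊤}
  B3: | IN={a:+, d:+, e:+; rest ⊤} | OUT={a:+, d:+; rest ⊤}
  B4: | IN={a:+, d:+; rest ⊤} | OUT={a:+, b:+, d:+; rest ⊤}
  B5: | IN=(all ⊤) | OUT=(all ⊤)
  B6: | IN=(all ⊤) | OUT=(all ⊤)
  B7: | IN=(all ⊤) | OUT={f:+; rest ⊤}
  B8: | IN=(all ⊤) | OUT=(all ⊤)

Merge at B2: IN[B2] = OUT[B1] = {a: ⊤, b: ⊤, c: ⊤, d: +, e: ⊤, f: ⊤}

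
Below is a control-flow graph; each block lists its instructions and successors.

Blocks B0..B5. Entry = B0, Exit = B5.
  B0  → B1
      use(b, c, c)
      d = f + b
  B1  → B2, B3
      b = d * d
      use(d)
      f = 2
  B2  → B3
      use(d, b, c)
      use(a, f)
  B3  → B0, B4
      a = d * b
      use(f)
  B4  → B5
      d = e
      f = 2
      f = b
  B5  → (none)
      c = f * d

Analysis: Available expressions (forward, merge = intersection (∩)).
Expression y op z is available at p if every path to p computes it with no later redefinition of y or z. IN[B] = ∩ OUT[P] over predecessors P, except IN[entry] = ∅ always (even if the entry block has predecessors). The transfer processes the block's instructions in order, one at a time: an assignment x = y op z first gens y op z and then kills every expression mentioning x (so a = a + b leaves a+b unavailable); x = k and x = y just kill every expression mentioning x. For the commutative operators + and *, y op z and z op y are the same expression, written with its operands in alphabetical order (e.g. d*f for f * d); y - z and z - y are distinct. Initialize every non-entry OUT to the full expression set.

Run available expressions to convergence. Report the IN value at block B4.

Answer: {b*d, d*d}

Derivation:
Fixpoint table:
  B0:   IN={}   OUT={b+f}
  B1:   IN={b+f}   OUT={d*d}
  B2:   IN={d*d}   OUT={d*d}
  B3:   IN={d*d}   OUT={b*d, d*d}
  B4:   IN={b*d, d*d}   OUT={}
  B5:   IN={}   OUT={d*f}

Merge at B4: IN[B4] = OUT[B3] = {b*d, d*d}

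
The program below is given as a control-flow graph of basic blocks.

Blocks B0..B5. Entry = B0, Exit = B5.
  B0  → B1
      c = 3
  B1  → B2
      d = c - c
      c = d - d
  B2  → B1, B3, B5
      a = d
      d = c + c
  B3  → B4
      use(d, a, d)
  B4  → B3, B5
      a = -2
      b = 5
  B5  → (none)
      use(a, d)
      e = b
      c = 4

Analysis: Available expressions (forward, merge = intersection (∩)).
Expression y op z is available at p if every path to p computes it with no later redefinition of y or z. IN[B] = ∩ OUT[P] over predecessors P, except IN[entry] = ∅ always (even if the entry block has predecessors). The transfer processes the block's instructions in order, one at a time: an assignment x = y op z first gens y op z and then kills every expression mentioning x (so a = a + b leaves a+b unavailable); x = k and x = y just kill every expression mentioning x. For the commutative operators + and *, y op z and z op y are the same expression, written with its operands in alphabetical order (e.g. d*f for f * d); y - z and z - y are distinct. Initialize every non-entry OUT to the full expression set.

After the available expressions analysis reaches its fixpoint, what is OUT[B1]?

Answer: {d-d}

Trace:
Converged values:
  B0:   IN={}   OUT={}
  B1:   IN={}   OUT={d-d}
  B2:   IN={d-d}   OUT={c+c}
  B3:   IN={c+c}   OUT={c+c}
  B4:   IN={c+c}   OUT={c+c}
  B5:   IN={c+c}   OUT={}

Merge at B1: IN[B1] = OUT[B0] ∩ OUT[B2] = {}
Applying B1's transfer function to that IN value gives OUT[B1] (row B1 above).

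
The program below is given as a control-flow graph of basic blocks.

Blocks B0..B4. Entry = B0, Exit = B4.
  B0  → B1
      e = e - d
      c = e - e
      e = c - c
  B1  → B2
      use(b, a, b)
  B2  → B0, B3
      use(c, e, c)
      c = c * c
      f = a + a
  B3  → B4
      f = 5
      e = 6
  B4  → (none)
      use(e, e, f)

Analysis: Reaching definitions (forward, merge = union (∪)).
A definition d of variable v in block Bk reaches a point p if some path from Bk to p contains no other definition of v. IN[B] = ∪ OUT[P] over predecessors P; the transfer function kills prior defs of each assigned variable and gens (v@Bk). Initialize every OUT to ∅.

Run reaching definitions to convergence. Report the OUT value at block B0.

Per-block solution:
  B0:  IN={c@B2, e@B0, f@B2}  OUT={c@B0, e@B0, f@B2}
  B1:  IN={c@B0, e@B0, f@B2}  OUT={c@B0, e@B0, f@B2}
  B2:  IN={c@B0, e@B0, f@B2}  OUT={c@B2, e@B0, f@B2}
  B3:  IN={c@B2, e@B0, f@B2}  OUT={c@B2, e@B3, f@B3}
  B4:  IN={c@B2, e@B3, f@B3}  OUT={c@B2, e@B3, f@B3}

Merge at B0 (entry node, so the boundary value {} is joined with the incoming edge(s)): IN[B0] = {} ⊔ OUT[B2] = {c@B2, e@B0, f@B2}
Applying B0's transfer function to that IN value gives OUT[B0] (row B0 above).

Answer: {c@B0, e@B0, f@B2}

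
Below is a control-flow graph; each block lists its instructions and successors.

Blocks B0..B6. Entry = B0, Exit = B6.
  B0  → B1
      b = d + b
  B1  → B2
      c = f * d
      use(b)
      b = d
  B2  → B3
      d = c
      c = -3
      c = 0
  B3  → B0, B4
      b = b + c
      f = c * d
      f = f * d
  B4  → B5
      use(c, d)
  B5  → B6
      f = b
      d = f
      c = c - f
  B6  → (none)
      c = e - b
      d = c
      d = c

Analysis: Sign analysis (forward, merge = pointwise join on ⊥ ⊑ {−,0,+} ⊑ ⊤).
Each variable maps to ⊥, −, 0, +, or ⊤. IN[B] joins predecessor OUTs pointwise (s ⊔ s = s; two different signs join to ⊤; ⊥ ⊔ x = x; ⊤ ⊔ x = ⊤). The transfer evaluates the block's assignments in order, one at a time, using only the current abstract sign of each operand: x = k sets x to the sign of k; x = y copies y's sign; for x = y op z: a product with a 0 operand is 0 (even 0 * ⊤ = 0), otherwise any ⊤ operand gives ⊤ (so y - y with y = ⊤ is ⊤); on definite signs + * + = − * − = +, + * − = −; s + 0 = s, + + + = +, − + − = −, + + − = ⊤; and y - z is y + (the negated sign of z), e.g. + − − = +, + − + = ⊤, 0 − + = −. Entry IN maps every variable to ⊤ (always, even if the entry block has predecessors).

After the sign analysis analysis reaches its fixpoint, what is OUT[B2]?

Answer: {a: ⊤, b: ⊤, c: 0, d: ⊤, e: ⊤, f: ⊤}

Working:
Fixpoint table:
  B0:   IN=(all ⊤)   OUT=(all ⊤)
  B1:   IN=(all ⊤)   OUT=(all ⊤)
  B2:   IN=(all ⊤)   OUT={c:0; rest ⊤}
  B3:   IN={c:0; rest ⊤}   OUT={c:0, f:0; rest ⊤}
  B4:   IN={c:0, f:0; rest ⊤}   OUT={c:0, f:0; rest ⊤}
  B5:   IN={c:0, f:0; rest ⊤}   OUT=(all ⊤)
  B6:   IN=(all ⊤)   OUT=(all ⊤)

Merge at B2: IN[B2] = OUT[B1] = {a: ⊤, b: ⊤, c: ⊤, d: ⊤, e: ⊤, f: ⊤}
Applying B2's transfer function to that IN value gives OUT[B2] (row B2 above).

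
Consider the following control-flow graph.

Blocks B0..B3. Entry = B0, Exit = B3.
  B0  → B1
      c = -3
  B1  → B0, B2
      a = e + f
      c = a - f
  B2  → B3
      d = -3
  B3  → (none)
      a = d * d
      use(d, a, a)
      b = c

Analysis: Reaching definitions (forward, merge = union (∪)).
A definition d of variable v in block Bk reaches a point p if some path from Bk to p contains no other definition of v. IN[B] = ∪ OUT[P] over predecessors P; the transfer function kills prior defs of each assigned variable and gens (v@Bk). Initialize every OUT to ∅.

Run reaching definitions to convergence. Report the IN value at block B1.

Fixpoint table:
  B0:   IN={a@B1, c@B1}   OUT={a@B1, c@B0}
  B1:   IN={a@B1, c@B0}   OUT={a@B1, c@B1}
  B2:   IN={a@B1, c@B1}   OUT={a@B1, c@B1, d@B2}
  B3:   IN={a@B1, c@B1, d@B2}   OUT={a@B3, b@B3, c@B1, d@B2}

Merge at B1: IN[B1] = OUT[B0] = {a@B1, c@B0}

Answer: {a@B1, c@B0}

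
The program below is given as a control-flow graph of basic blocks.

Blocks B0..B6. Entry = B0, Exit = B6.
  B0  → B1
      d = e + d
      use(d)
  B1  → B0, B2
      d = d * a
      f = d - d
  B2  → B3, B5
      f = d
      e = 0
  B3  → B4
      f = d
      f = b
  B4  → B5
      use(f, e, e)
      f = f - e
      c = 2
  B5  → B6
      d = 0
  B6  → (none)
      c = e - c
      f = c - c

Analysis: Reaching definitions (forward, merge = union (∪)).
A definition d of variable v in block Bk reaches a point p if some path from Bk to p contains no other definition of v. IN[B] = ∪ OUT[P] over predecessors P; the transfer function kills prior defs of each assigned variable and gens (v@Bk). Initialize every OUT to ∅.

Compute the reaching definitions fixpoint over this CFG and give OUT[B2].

Per-block solution:
  B0: | IN={d@B1, f@B1} | OUT={d@B0, f@B1}
  B1: | IN={d@B0, f@B1} | OUT={d@B1, f@B1}
  B2: | IN={d@B1, f@B1} | OUT={d@B1, e@B2, f@B2}
  B3: | IN={d@B1, e@B2, f@B2} | OUT={d@B1, e@B2, f@B3}
  B4: | IN={d@B1, e@B2, f@B3} | OUT={c@B4, d@B1, e@B2, f@B4}
  B5: | IN={c@B4, d@B1, e@B2, f@B2, f@B4} | OUT={c@B4, d@B5, e@B2, f@B2, f@B4}
  B6: | IN={c@B4, d@B5, e@B2, f@B2, f@B4} | OUT={c@B6, d@B5, e@B2, f@B6}

Merge at B2: IN[B2] = OUT[B1] = {d@B1, f@B1}
Applying B2's transfer function to that IN value gives OUT[B2] (row B2 above).

Answer: {d@B1, e@B2, f@B2}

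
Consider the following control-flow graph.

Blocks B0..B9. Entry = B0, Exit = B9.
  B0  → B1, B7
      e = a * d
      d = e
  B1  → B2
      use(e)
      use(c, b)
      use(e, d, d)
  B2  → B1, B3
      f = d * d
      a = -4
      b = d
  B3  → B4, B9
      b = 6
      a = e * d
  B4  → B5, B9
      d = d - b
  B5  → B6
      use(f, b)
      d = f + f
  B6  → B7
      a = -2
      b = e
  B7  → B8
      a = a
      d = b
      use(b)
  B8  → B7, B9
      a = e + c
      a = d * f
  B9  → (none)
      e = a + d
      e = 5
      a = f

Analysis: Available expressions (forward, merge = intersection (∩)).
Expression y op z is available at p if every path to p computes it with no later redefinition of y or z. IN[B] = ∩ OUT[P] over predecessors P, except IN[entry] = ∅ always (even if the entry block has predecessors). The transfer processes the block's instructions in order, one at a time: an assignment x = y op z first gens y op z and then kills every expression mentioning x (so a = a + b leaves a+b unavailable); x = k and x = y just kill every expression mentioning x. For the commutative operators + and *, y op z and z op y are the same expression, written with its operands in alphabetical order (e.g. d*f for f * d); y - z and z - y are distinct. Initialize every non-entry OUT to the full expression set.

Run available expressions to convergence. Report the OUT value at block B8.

Fixpoint table:
  B0:   IN={}   OUT={}
  B1:   IN={}   OUT={}
  B2:   IN={}   OUT={d*d}
  B3:   IN={d*d}   OUT={d*d, d*e}
  B4:   IN={d*d, d*e}   OUT={}
  B5:   IN={}   OUT={f+f}
  B6:   IN={f+f}   OUT={f+f}
  B7:   IN={}   OUT={}
  B8:   IN={}   OUT={c+e, d*f}
  B9:   IN={}   OUT={}

Merge at B8: IN[B8] = OUT[B7] = {}
Applying B8's transfer function to that IN value gives OUT[B8] (row B8 above).

Answer: {c+e, d*f}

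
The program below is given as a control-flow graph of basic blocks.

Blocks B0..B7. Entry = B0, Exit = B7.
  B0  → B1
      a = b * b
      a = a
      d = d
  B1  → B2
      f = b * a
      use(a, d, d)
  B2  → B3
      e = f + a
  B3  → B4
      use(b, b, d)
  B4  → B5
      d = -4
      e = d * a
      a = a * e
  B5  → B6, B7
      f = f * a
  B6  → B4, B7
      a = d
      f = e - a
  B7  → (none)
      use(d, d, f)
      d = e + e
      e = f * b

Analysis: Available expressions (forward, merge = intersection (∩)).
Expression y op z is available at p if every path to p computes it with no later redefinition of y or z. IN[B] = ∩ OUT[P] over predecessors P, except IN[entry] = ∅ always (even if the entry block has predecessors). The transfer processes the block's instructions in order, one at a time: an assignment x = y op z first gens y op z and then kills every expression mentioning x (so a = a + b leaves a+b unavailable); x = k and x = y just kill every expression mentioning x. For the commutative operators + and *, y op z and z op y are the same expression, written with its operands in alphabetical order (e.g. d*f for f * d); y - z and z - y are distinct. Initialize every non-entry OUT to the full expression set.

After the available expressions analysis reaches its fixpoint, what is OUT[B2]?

Converged values:
  B0:   IN={}   OUT={b*b}
  B1:   IN={b*b}   OUT={a*b, b*b}
  B2:   IN={a*b, b*b}   OUT={a*b, a+f, b*b}
  B3:   IN={a*b, a+f, b*b}   OUT={a*b, a+f, b*b}
  B4:   IN={b*b}   OUT={b*b}
  B5:   IN={b*b}   OUT={b*b}
  B6:   IN={b*b}   OUT={b*b, e-a}
  B7:   IN={b*b}   OUT={b*b, b*f}

Merge at B2: IN[B2] = OUT[B1] = {a*b, b*b}
Applying B2's transfer function to that IN value gives OUT[B2] (row B2 above).

Answer: {a*b, a+f, b*b}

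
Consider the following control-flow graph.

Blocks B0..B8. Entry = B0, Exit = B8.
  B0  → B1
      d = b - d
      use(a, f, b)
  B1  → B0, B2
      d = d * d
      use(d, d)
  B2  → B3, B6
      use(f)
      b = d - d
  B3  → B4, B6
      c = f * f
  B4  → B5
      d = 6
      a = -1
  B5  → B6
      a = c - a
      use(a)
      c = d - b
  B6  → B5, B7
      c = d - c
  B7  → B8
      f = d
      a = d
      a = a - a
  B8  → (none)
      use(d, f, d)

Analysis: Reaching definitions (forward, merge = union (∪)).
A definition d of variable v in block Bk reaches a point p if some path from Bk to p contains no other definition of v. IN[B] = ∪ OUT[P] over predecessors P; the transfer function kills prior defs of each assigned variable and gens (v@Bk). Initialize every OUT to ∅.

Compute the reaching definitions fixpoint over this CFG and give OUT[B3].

Answer: {b@B2, c@B3, d@B1}

Working:
Per-block solution:
  B0:  IN={d@B1}  OUT={d@B0}
  B1:  IN={d@B0}  OUT={d@B1}
  B2:  IN={d@B1}  OUT={b@B2, d@B1}
  B3:  IN={b@B2, d@B1}  OUT={b@B2, c@B3, d@B1}
  B4:  IN={b@B2, c@B3, d@B1}  OUT={a@B4, b@B2, c@B3, d@B4}
  B5:  IN={a@B4, a@B5, b@B2, c@B3, c@B6, d@B1, d@B4}  OUT={a@B5, b@B2, c@B5, d@B1, d@B4}
  B6:  IN={a@B5, b@B2, c@B3, c@B5, d@B1, d@B4}  OUT={a@B5, b@B2, c@B6, d@B1, d@B4}
  B7:  IN={a@B5, b@B2, c@B6, d@B1, d@B4}  OUT={a@B7, b@B2, c@B6, d@B1, d@B4, f@B7}
  B8:  IN={a@B7, b@B2, c@B6, d@B1, d@B4, f@B7}  OUT={a@B7, b@B2, c@B6, d@B1, d@B4, f@B7}

Merge at B3: IN[B3] = OUT[B2] = {b@B2, d@B1}
Applying B3's transfer function to that IN value gives OUT[B3] (row B3 above).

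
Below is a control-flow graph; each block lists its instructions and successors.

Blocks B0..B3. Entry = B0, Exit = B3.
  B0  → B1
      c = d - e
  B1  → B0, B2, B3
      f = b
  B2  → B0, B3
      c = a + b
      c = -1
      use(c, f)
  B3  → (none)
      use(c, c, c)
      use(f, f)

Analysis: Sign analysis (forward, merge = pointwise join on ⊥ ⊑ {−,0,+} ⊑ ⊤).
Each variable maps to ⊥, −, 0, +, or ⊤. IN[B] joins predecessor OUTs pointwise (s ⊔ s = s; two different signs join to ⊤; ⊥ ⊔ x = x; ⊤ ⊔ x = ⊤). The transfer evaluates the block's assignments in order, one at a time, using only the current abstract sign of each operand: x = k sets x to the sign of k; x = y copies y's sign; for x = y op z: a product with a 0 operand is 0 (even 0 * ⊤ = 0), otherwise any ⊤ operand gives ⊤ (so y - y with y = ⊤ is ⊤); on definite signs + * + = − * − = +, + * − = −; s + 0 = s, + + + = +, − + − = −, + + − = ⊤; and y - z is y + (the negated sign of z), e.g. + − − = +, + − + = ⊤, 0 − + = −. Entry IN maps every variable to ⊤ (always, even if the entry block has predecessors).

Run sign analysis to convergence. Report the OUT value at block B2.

Per-block solution:
  B0: | IN=(all ⊤) | OUT=(all ⊤)
  B1: | IN=(all ⊤) | OUT=(all ⊤)
  B2: | IN=(all ⊤) | OUT={c:-; rest ⊤}
  B3: | IN=(all ⊤) | OUT=(all ⊤)

Merge at B2: IN[B2] = OUT[B1] = {a: ⊤, b: ⊤, c: ⊤, d: ⊤, e: ⊤, f: ⊤}
Applying B2's transfer function to that IN value gives OUT[B2] (row B2 above).

Answer: {a: ⊤, b: ⊤, c: -, d: ⊤, e: ⊤, f: ⊤}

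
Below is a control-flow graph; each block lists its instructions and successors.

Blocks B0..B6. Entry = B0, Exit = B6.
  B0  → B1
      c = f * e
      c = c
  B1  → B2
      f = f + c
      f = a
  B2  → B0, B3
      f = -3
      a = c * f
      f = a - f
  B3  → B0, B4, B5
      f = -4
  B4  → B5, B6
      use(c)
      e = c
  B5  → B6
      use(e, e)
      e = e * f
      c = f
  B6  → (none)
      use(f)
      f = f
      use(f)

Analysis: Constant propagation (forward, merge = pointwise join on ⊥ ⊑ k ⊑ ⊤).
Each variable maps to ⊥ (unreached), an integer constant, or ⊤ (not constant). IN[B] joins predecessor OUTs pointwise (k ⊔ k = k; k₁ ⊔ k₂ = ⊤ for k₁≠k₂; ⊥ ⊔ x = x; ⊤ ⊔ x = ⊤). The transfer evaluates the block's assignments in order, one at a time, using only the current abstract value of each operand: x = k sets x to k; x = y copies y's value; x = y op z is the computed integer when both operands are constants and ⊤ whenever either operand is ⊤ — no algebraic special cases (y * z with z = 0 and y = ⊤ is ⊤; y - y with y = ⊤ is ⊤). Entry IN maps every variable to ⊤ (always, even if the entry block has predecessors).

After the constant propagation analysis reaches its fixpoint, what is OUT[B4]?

Converged values:
  B0: | IN=(all ⊤) | OUT=(all ⊤)
  B1: | IN=(all ⊤) | OUT=(all ⊤)
  B2: | IN=(all ⊤) | OUT=(all ⊤)
  B3: | IN=(all ⊤) | OUT={f:-4; rest ⊤}
  B4: | IN={f:-4; rest ⊤} | OUT={f:-4; rest ⊤}
  B5: | IN={f:-4; rest ⊤} | OUT={c:-4, f:-4; rest ⊤}
  B6: | IN={f:-4; rest ⊤} | OUT={f:-4; rest ⊤}

Merge at B4: IN[B4] = OUT[B3] = {a: ⊤, b: ⊤, c: ⊤, d: ⊤, e: ⊤, f: -4}
Applying B4's transfer function to that IN value gives OUT[B4] (row B4 above).

Answer: {a: ⊤, b: ⊤, c: ⊤, d: ⊤, e: ⊤, f: -4}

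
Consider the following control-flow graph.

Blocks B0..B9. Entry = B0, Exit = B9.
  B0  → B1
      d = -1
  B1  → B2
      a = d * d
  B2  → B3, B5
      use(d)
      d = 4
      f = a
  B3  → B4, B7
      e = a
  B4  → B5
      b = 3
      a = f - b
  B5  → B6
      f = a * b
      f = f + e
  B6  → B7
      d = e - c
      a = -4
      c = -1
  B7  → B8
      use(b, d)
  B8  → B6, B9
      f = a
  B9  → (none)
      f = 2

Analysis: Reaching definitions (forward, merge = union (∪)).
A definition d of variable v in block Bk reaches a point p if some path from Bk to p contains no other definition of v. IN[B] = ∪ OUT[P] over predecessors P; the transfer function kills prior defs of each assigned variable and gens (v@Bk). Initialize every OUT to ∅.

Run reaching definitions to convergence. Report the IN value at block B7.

Converged values:
  B0: | IN={} | OUT={d@B0}
  B1: | IN={d@B0} | OUT={a@B1, d@B0}
  B2: | IN={a@B1, d@B0} | OUT={a@B1, d@B2, f@B2}
  B3: | IN={a@B1, d@B2, f@B2} | OUT={a@B1, d@B2, e@B3, f@B2}
  B4: | IN={a@B1, d@B2, e@B3, f@B2} | OUT={a@B4, b@B4, d@B2, e@B3, f@B2}
  B5: | IN={a@B1, a@B4, b@B4, d@B2, e@B3, f@B2} | OUT={a@B1, a@B4, b@B4, d@B2, e@B3, f@B5}
  B6: | IN={a@B1, a@B4, a@B6, b@B4, c@B6, d@B2, d@B6, e@B3, f@B5, f@B8} | OUT={a@B6, b@B4, c@B6, d@B6, e@B3, f@B5, f@B8}
  B7: | IN={a@B1, a@B6, b@B4, c@B6, d@B2, d@B6, e@B3, f@B2, f@B5, f@B8} | OUT={a@B1, a@B6, b@B4, c@B6, d@B2, d@B6, e@B3, f@B2, f@B5, f@B8}
  B8: | IN={a@B1, a@B6, b@B4, c@B6, d@B2, d@B6, e@B3, f@B2, f@B5, f@B8} | OUT={a@B1, a@B6, b@B4, c@B6, d@B2, d@B6, e@B3, f@B8}
  B9: | IN={a@B1, a@B6, b@B4, c@B6, d@B2, d@B6, e@B3, f@B8} | OUT={a@B1, a@B6, b@B4, c@B6, d@B2, d@B6, e@B3, f@B9}

Merge at B7: IN[B7] = OUT[B3] ⊔ OUT[B6] = {a@B1, a@B6, b@B4, c@B6, d@B2, d@B6, e@B3, f@B2, f@B5, f@B8}

Answer: {a@B1, a@B6, b@B4, c@B6, d@B2, d@B6, e@B3, f@B2, f@B5, f@B8}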